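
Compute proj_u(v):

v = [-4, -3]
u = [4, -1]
v·u = (-4)(4) + (-3)(-1) = -13
u·u = (4)² + (-1)² = 17
proj_u(v) = (v·u / u·u) × u = (-13/17) × u

proj_u(v) = [-52/17, 13/17]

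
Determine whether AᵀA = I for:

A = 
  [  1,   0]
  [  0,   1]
Yes

AᵀA = 
  [  1,   0]
  [  0,   1]
= I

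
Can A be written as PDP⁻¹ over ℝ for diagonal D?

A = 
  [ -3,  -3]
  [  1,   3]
Yes

tr(A) = 0, det(A) = -6
Characteristic polynomial: λ² - tr(A)λ + det(A) = λ² - 6
λ² - 6 = 0  ⇒  λ = (0 ± √((0)² - 4·(-6)))/2 = (0 ± √(24))/2
  = √6,  -√6
Eigenvalues: √6, -√6  (≈ 2.449, -2.449)
The two irrational eigenvalues are distinct (simple), so each has alg. mult. = geom. mult. = 1.
Sum of geometric multiplicities equals n, so A has n independent eigenvectors.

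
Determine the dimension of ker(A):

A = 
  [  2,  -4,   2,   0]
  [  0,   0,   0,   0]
nullity(A) = 3

Row reduce:
(no row operations needed)
REF = 
  [  2,  -4,   2,   0]
  [  0,   0,   0,   0]
Pivot columns: 1 → 1 pivot.
rank(A) = 1, so nullity(A) = 4 - 1 = 3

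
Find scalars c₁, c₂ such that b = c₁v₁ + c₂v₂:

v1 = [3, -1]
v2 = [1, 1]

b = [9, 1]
c1 = 2, c2 = 3

b = 2·v1 + 3·v2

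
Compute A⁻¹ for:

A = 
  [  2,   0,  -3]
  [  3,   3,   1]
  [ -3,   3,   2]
det(A) = (2)·((3)(2) - (1)(3)) - (0)·((3)(2) - (1)(-3)) + (-3)·((3)(3) - (3)(-3))
  = (2)(3) - (0)(9) + (-3)(18)
  = -48
det(A) = -48 ≠ 0, so A is invertible.

Cofactors Cᵢⱼ = (-1)ⁱ⁺ʲ·Mᵢⱼ:
C = 
  [  3,  -9,  18]
  [ -9,  -5,  -6]
  [  9, -11,   6]

adj(A) = Cᵀ:
adj(A) = 
  [  3,  -9,   9]
  [ -9,  -5, -11]
  [ 18,  -6,   6]

A⁻¹ = (-1/48) · adj(A):
A⁻¹ = 
  [-1/16,  3/16, -3/16]
  [ 3/16,  5/48, 11/48]
  [ -3/8,   1/8,  -1/8]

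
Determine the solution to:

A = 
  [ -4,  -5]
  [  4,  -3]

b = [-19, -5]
Row reduce the augmented matrix [A|b]:
R2 → R2 + (1)·R1
REF = 
  [ -4,  -5, -19]
  [  0,  -8, -24]

Back-substitution:
x₂ = (-24) / (-8) = 3
x₁ = (-19 - (-5)(3)) / (-4) = 1

x = [1, 3]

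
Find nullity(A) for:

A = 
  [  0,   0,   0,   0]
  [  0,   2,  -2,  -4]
nullity(A) = 3

Row reduce:
Swap R1 ↔ R2
REF = 
  [  0,   2,  -2,  -4]
  [  0,   0,   0,   0]
Pivot columns: 2 → 1 pivot.
rank(A) = 1, so nullity(A) = 4 - 1 = 3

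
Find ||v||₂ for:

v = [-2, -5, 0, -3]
6.164

||v||₂ = √((-2)² + (-5)² + (0)² + (-3)²) = √38 = 6.164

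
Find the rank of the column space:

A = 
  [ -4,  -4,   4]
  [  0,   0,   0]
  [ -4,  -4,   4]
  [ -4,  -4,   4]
Row reduce:
R3 → R3 - (1)·R1
R4 → R4 - (1)·R1
REF = 
  [ -4,  -4,   4]
  [  0,   0,   0]
  [  0,   0,   0]
  [  0,   0,   0]
Pivot columns: 1 → 1 pivot.
dim(Col(A)) = number of pivot columns = 1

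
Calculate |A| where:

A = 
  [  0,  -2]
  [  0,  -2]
0

For a 2×2 matrix, det = ad - bc = (0)(-2) - (-2)(0) = 0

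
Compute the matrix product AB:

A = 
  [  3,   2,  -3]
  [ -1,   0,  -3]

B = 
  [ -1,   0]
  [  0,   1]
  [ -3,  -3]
AB = 
  [  6,  11]
  [ 10,   9]

A is 2×3 and B is 3×2, so AB is 2×2. Each entry is (row of A)·(column of B):
AB[1,1] = (3)(-1) + (2)(0) + (-3)(-3) = 6
AB[1,2] = (3)(0) + (2)(1) + (-3)(-3) = 11
AB[2,1] = (-1)(-1) + (0)(0) + (-3)(-3) = 10
AB[2,2] = (-1)(0) + (0)(1) + (-3)(-3) = 9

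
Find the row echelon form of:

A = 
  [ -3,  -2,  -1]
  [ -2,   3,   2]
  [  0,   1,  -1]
Row operations:
R2 → R2 - (2/3)·R1
R3 → R3 - (3/13)·R2

Resulting echelon form:
REF = 
  [    -3,     -2,     -1]
  [     0,   13/3,    8/3]
  [     0,      0, -21/13]

Rank = 3 (number of non-zero pivot rows).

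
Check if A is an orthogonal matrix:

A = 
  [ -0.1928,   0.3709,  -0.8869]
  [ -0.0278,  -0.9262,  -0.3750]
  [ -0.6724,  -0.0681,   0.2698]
No

AᵀA = 
  [  0.4901,   0,   0]
  [  0,   1.0001,   0]
  [  0,   0,   1]
≠ I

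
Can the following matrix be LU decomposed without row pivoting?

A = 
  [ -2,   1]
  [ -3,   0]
Yes.
A[1,1] = -2 ≠ 0, so Gaussian elimination proceeds without a row swap: multiplier ℓ₂₁ = (-3)/(-2) = 3/2, and U[2,2] = 0 - (3/2)(1) = -3/2.
L = 
  [  1,   0]
  [3/2,   1]
U = 
  [  -2,    1]
  [   0, -3/2]
Check row 2 of LU: [(3/2)(-2), (3/2)(1) + (-3/2)] = [-3, 0] = row 2 of A ✓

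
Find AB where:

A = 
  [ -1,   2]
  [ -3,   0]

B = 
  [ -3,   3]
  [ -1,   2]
A is 2×2 and B is 2×2, so AB is 2×2. Each entry is (row of A)·(column of B):
AB[1,1] = (-1)(-3) + (2)(-1) = 1
AB[1,2] = (-1)(3) + (2)(2) = 1
AB[2,1] = (-3)(-3) + (0)(-1) = 9
AB[2,2] = (-3)(3) + (0)(2) = -9

AB = 
  [  1,   1]
  [  9,  -9]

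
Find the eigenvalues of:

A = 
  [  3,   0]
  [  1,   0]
λ = 3, 0

tr(A) = 3, det(A) = 0
Characteristic polynomial: λ² - tr(A)λ + det(A) = λ² - 3λ
λ² - 3λ = λ(λ - 3)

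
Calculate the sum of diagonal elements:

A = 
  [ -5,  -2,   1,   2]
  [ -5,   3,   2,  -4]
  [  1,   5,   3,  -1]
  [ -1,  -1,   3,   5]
6

tr(A) = -5 + 3 + 3 + 5 = 6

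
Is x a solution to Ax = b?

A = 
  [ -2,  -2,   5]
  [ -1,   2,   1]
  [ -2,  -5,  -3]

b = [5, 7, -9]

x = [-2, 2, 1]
Yes

Ax = [5, 7, -9] = b ✓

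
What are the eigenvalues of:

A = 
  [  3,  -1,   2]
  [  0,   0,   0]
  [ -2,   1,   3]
λ = 0, 3 + 2i, 3 - 2i  (≈ 0, 3 + 2i, 3 - 2i)

Characteristic polynomial: det(λI - A) = λ³ - 6λ² + 13λ
The constant term is 0, so λ = 0 is a root: p(λ) = λ(λ² - 6λ + 13)
λ² - 6λ + 13 = 0  ⇒  λ = (6 ± √((-6)² - 4·(13)))/2 = (6 ± √(-16))/2
  = 3 + 2i,  3 - 2i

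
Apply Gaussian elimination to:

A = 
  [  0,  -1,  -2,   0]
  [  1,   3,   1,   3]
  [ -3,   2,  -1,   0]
Row operations:
Swap R1 ↔ R2
R3 → R3 + (3)·R1
R3 → R3 + (11)·R2

Resulting echelon form:
REF = 
  [  1,   3,   1,   3]
  [  0,  -1,  -2,   0]
  [  0,   0, -20,   9]

Rank = 3 (number of non-zero pivot rows).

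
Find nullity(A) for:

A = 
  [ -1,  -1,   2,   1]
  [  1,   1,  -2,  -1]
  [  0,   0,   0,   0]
nullity(A) = 3

Row reduce:
R2 → R2 + (1)·R1
REF = 
  [ -1,  -1,   2,   1]
  [  0,   0,   0,   0]
  [  0,   0,   0,   0]
Pivot columns: 1 → 1 pivot.
rank(A) = 1, so nullity(A) = 4 - 1 = 3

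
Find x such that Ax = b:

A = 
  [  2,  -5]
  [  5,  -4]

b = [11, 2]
Row reduce the augmented matrix [A|b]:
R2 → R2 - (5/2)·R1
REF = 
  [    2,    -5,    11]
  [    0,  17/2, -51/2]

Back-substitution:
x₂ = (-51/2) / (17/2) = -3
x₁ = (11 - (-5)(-3)) / 2 = -2

x = [-2, -3]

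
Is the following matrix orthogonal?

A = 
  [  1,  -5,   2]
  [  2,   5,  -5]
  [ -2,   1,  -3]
No

AᵀA = 
  [  9,   3,  -2]
  [  3,  51, -38]
  [ -2, -38,  38]
≠ I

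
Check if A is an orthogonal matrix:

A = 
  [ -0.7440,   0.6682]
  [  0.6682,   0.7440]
Yes

AᵀA = 
  [  1,   0]
  [  0,   1]
≈ I (equal to I up to the 4-dp rounding of the entries)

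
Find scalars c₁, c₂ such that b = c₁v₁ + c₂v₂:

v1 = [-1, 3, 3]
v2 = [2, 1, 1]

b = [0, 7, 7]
c1 = 2, c2 = 1

b = 2·v1 + 1·v2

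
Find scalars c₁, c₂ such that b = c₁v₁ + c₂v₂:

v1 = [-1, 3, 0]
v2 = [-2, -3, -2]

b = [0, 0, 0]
c1 = 0, c2 = 0

b = 0·v1 + 0·v2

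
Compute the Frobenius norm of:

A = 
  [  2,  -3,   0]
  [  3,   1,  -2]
||A||_F = 5.196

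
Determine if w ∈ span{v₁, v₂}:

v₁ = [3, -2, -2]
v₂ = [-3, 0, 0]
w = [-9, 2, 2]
Yes

Form the augmented matrix and row-reduce:
[v₁|v₂|w] = 
  [  3,  -3,  -9]
  [ -2,   0,   2]
  [ -2,   0,   2]
R2 → R2 + (2/3)·R1
R3 → R3 + (2/3)·R1
R3 → R3 - (1)·R2
REF = 
  [  3,  -3,  -9]
  [  0,  -2,  -4]
  [  0,   0,   0]

No row of the form [0 0 | nonzero], so the system is consistent. Back-substitution gives c₁ = -1, c₂ = 2: w = (-1)·v₁ + (2)·v₂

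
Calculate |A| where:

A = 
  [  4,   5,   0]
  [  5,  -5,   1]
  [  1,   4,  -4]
169

Cofactor expansion along row 1:
det(A) = (4)·((-5)(-4) - (1)(4)) - (5)·((5)(-4) - (1)(1)) + (0)·((5)(4) - (-5)(1))
  = (4)(16) - (5)(-21) + (0)(25)
  = 169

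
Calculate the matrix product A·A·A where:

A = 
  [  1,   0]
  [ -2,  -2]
A² = A·A:
A²[1,1] = (1)(1) + (0)(-2) = 1
A²[1,2] = (1)(0) + (0)(-2) = 0
A²[2,1] = (-2)(1) + (-2)(-2) = 2
A²[2,2] = (-2)(0) + (-2)(-2) = 4
A² = 
  [  1,   0]
  [  2,   4]

A^3 = A^2·A:
A^3[1,1] = (1)(1) + (0)(-2) = 1
A^3[1,2] = (1)(0) + (0)(-2) = 0
A^3[2,1] = (2)(1) + (4)(-2) = -6
A^3[2,2] = (2)(0) + (4)(-2) = -8
A^3 = 
  [  1,   0]
  [ -6,  -8]

Therefore
A^3 = 
  [  1,   0]
  [ -6,  -8]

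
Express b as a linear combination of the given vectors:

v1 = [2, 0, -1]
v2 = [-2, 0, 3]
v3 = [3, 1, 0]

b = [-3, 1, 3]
c1 = -3, c2 = 0, c3 = 1

b = -3·v1 + 0·v2 + 1·v3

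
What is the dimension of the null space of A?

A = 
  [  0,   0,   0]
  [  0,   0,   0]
nullity(A) = 3

Row reduce:
(no row operations needed)
REF = 
  [  0,   0,   0]
  [  0,   0,   0]
Pivot columns: none → 0 pivots.
rank(A) = 0, so nullity(A) = 3 - 0 = 3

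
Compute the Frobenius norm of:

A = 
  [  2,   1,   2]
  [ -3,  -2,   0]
||A||_F = 4.69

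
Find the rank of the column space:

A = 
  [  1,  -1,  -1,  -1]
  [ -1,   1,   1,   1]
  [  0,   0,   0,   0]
Row reduce:
R2 → R2 + (1)·R1
REF = 
  [  1,  -1,  -1,  -1]
  [  0,   0,   0,   0]
  [  0,   0,   0,   0]
Pivot columns: 1 → 1 pivot.
dim(Col(A)) = number of pivot columns = 1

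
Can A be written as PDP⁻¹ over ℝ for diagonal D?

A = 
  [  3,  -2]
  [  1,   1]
No

tr(A) = 4, det(A) = 5
Characteristic polynomial: λ² - tr(A)λ + det(A) = λ² - 4λ + 5
λ² - 4λ + 5 = 0  ⇒  λ = (4 ± √((-4)² - 4·(5)))/2 = (4 ± √(-4))/2
  = 2 + i,  2 - i
Eigenvalues: 2 + i, 2 - i  (≈ 2 + 1i, 2 - 1i)
Has complex eigenvalues (not diagonalizable over ℝ).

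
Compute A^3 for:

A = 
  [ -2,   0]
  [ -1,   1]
A² = A·A:
A²[1,1] = (-2)(-2) + (0)(-1) = 4
A²[1,2] = (-2)(0) + (0)(1) = 0
A²[2,1] = (-1)(-2) + (1)(-1) = 1
A²[2,2] = (-1)(0) + (1)(1) = 1
A² = 
  [  4,   0]
  [  1,   1]

A^3 = A^2·A:
A^3[1,1] = (4)(-2) + (0)(-1) = -8
A^3[1,2] = (4)(0) + (0)(1) = 0
A^3[2,1] = (1)(-2) + (1)(-1) = -3
A^3[2,2] = (1)(0) + (1)(1) = 1
A^3 = 
  [ -8,   0]
  [ -3,   1]

Therefore
A^3 = 
  [ -8,   0]
  [ -3,   1]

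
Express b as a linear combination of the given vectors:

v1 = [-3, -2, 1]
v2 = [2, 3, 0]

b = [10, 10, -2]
c1 = -2, c2 = 2

b = -2·v1 + 2·v2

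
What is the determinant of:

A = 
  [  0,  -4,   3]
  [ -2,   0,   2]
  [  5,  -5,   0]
-10

Cofactor expansion along row 1:
det(A) = (0)·((0)(0) - (2)(-5)) - (-4)·((-2)(0) - (2)(5)) + (3)·((-2)(-5) - (0)(5))
  = (0)(10) - (-4)(-10) + (3)(10)
  = -10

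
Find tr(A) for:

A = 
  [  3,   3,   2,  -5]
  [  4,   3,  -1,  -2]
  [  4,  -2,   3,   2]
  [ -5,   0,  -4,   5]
14

tr(A) = 3 + 3 + 3 + 5 = 14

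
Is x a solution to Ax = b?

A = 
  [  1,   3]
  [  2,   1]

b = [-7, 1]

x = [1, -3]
No

Ax = [-8, -1] ≠ b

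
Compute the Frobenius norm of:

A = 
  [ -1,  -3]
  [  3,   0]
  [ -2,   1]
||A||_F = 4.899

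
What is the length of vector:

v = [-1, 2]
2.236

||v||₂ = √((-1)² + (2)²) = √5 = 2.236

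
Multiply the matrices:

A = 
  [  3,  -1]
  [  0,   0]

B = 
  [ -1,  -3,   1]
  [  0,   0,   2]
A is 2×2 and B is 2×3, so AB is 2×3. Each entry is (row of A)·(column of B):
AB[1,1] = (3)(-1) + (-1)(0) = -3
AB[1,2] = (3)(-3) + (-1)(0) = -9
AB[1,3] = (3)(1) + (-1)(2) = 1
AB[2,1] = (0)(-1) + (0)(0) = 0
AB[2,2] = (0)(-3) + (0)(0) = 0
AB[2,3] = (0)(1) + (0)(2) = 0

AB = 
  [ -3,  -9,   1]
  [  0,   0,   0]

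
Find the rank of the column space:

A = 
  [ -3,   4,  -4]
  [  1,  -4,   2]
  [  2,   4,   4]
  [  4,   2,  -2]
dim(Col(A)) = 3

Row reduce:
R2 → R2 + (1/3)·R1
R3 → R3 + (2/3)·R1
R4 → R4 + (4/3)·R1
R3 → R3 + (5/2)·R2
R4 → R4 + (11/4)·R2
R4 → R4 + (11/6)·R3
REF = 
  [  -3,    4,   -4]
  [   0, -8/3,  2/3]
  [   0,    0,    3]
  [   0,    0,    0]
Pivot columns: 1, 2, 3 → 3 pivots.
dim(Col(A)) = number of pivot columns = 3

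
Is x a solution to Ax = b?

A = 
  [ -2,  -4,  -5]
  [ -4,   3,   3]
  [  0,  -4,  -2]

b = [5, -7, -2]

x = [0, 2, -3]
No

Ax = [7, -3, -2] ≠ b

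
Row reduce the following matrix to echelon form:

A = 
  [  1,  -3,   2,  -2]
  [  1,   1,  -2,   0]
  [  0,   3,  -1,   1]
Row operations:
R2 → R2 - (1)·R1
R3 → R3 - (3/4)·R2

Resulting echelon form:
REF = 
  [   1,   -3,    2,   -2]
  [   0,    4,   -4,    2]
  [   0,    0,    2, -1/2]

Rank = 3 (number of non-zero pivot rows).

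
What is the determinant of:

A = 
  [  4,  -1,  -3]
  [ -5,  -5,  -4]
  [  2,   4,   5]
Cofactor expansion along row 1:
det(A) = (4)·((-5)(5) - (-4)(4)) - (-1)·((-5)(5) - (-4)(2)) + (-3)·((-5)(4) - (-5)(2))
  = (4)(-9) - (-1)(-17) + (-3)(-10)
  = -23

det(A) = -23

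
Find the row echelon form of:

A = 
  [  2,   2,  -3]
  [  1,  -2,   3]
Row operations:
R2 → R2 - (1/2)·R1

Resulting echelon form:
REF = 
  [  2,   2,  -3]
  [  0,  -3, 9/2]

Rank = 2 (number of non-zero pivot rows).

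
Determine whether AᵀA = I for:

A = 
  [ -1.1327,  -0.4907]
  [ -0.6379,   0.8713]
No

AᵀA = 
  [  1.6899,   0]
  [  0,   1]
≠ I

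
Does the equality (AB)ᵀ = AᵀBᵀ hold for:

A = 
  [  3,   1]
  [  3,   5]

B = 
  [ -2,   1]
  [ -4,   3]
No

(AB)ᵀ = 
  [-10, -26]
  [  6,  18]

AᵀBᵀ = 
  [ -3,  -3]
  [  3,  11]

The two matrices differ, so (AB)ᵀ ≠ AᵀBᵀ in general. The correct identity is (AB)ᵀ = BᵀAᵀ.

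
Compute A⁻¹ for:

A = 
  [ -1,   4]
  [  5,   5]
det(A) = (-1)(5) - (4)(5) = -25
For a 2×2 matrix, A⁻¹ = (1/det(A)) · [[d, -b], [-c, a]]
    = (-1/25) · [[5, -4], [-5, -1]]

A⁻¹ = 
  [-1/5, 4/25]
  [ 1/5, 1/25]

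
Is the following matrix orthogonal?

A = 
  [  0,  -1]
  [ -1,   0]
Yes

AᵀA = 
  [  1,   0]
  [  0,   1]
= I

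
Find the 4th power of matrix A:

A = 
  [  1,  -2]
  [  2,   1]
A^4 = 
  [ -7,  24]
  [-24,  -7]

A² = A·A:
A²[1,1] = (1)(1) + (-2)(2) = -3
A²[1,2] = (1)(-2) + (-2)(1) = -4
A²[2,1] = (2)(1) + (1)(2) = 4
A²[2,2] = (2)(-2) + (1)(1) = -3
A² = 
  [ -3,  -4]
  [  4,  -3]

A^3 = A^2·A:
A^3[1,1] = (-3)(1) + (-4)(2) = -11
A^3[1,2] = (-3)(-2) + (-4)(1) = 2
A^3[2,1] = (4)(1) + (-3)(2) = -2
A^3[2,2] = (4)(-2) + (-3)(1) = -11
A^3 = 
  [-11,   2]
  [ -2, -11]

A^4 = A^3·A:
A^4[1,1] = (-11)(1) + (2)(2) = -7
A^4[1,2] = (-11)(-2) + (2)(1) = 24
A^4[2,1] = (-2)(1) + (-11)(2) = -24
A^4[2,2] = (-2)(-2) + (-11)(1) = -7
A^4 = 
  [ -7,  24]
  [-24,  -7]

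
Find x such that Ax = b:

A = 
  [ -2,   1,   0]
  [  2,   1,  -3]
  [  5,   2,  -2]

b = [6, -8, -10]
Row reduce the augmented matrix [A|b]:
R2 → R2 + (1)·R1
R3 → R3 + (5/2)·R1
R3 → R3 - (9/4)·R2
REF = 
  [  -2,    1,    0,    6]
  [   0,    2,   -3,   -2]
  [   0,    0, 19/4, 19/2]

Back-substitution:
x₃ = (19/2) / (19/4) = 2
x₂ = (-2 - (-3)(2)) / 2 = 2
x₁ = (6 - (1)(2) - (0)(2)) / (-2) = -2

x = [-2, 2, 2]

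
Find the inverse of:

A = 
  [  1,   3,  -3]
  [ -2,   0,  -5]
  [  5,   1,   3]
det(A) = (1)·((0)(3) - (-5)(1)) - (3)·((-2)(3) - (-5)(5)) + (-3)·((-2)(1) - (0)(5))
  = (1)(5) - (3)(19) + (-3)(-2)
  = -46
det(A) = -46 ≠ 0, so A is invertible.

Cofactors Cᵢⱼ = (-1)ⁱ⁺ʲ·Mᵢⱼ:
C = 
  [  5, -19,  -2]
  [-12,  18,  14]
  [-15,  11,   6]

adj(A) = Cᵀ:
adj(A) = 
  [  5, -12, -15]
  [-19,  18,  11]
  [ -2,  14,   6]

A⁻¹ = (-1/46) · adj(A):
A⁻¹ = 
  [ -5/46,   6/23,  15/46]
  [ 19/46,  -9/23, -11/46]
  [  1/23,  -7/23,  -3/23]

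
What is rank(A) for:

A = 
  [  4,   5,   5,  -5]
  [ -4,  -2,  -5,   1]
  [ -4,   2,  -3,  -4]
rank(A) = 3

Row reduce:
R2 → R2 + (1)·R1
R3 → R3 + (1)·R1
R3 → R3 - (7/3)·R2
REF = 
  [  4,   5,   5,  -5]
  [  0,   3,   0,  -4]
  [  0,   0,   2, 1/3]
Pivot columns: 1, 2, 3 → 3 pivots.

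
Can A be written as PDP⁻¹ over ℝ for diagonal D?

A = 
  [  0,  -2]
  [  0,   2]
Yes

tr(A) = 2, det(A) = 0
Characteristic polynomial: λ² - tr(A)λ + det(A) = λ² - 2λ
λ² - 2λ = λ(λ - 2)
Eigenvalues: 2, 0
λ=0: alg. mult. = 1, geom. mult. = 2 - rank(A - (0)I) = 2 - 1 = 1
λ=2: alg. mult. = 1, geom. mult. = 2 - rank(A - (2)I) = 2 - 1 = 1
Sum of geometric multiplicities equals n, so A has n independent eigenvectors.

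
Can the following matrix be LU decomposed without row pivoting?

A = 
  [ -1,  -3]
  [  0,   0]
Yes.
A[1,1] = -1 ≠ 0, so Gaussian elimination proceeds without a row swap: multiplier ℓ₂₁ = (0)/(-1) = 0, and U[2,2] = 0 - (0)(-3) = 0.
L = 
  [  1,   0]
  [  0,   1]
U = 
  [ -1,  -3]
  [  0,   0]
Check row 2 of LU: [(0)(-1), (0)(-3) + 0] = [0, 0] = row 2 of A ✓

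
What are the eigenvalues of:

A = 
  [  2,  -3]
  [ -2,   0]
tr(A) = 2, det(A) = -6
Characteristic polynomial: λ² - tr(A)λ + det(A) = λ² - 2λ - 6
λ² - 2λ - 6 = 0  ⇒  λ = (2 ± √((-2)² - 4·(-6)))/2 = (2 ± √(28))/2
  = 1 + √7,  1 - √7

λ = 1 + √7, 1 - √7  (≈ 3.646, -1.646)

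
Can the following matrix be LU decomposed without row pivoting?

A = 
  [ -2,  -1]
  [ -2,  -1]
Yes.
A[1,1] = -2 ≠ 0, so Gaussian elimination proceeds without a row swap: multiplier ℓ₂₁ = (-2)/(-2) = 1, and U[2,2] = -1 - (1)(-1) = 0.
L = 
  [  1,   0]
  [  1,   1]
U = 
  [ -2,  -1]
  [  0,   0]
Check row 2 of LU: [(1)(-2), (1)(-1) + 0] = [-2, -1] = row 2 of A ✓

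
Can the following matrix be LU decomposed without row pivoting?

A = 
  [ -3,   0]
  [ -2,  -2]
Yes.
A[1,1] = -3 ≠ 0, so Gaussian elimination proceeds without a row swap: multiplier ℓ₂₁ = (-2)/(-3) = 2/3, and U[2,2] = -2 - (2/3)(0) = -2.
L = 
  [  1,   0]
  [2/3,   1]
U = 
  [ -3,   0]
  [  0,  -2]
Check row 2 of LU: [(2/3)(-3), (2/3)(0) + (-2)] = [-2, -2] = row 2 of A ✓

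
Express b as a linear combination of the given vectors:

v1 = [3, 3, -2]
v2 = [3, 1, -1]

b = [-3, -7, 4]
c1 = -3, c2 = 2

b = -3·v1 + 2·v2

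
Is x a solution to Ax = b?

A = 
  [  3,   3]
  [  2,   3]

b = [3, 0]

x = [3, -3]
No

Ax = [0, -3] ≠ b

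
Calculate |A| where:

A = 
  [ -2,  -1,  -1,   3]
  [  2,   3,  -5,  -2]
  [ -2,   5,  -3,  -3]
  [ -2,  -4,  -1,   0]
Cofactor expansion along row 1: det(A) = a₁₁M₁₁ - a₁₂M₁₂ + a₁₃M₁₃ - a₁₄M₁₄

M₁₁ = det[[3, -5, -2]; [5, -3, -3]; [-4, -1, 0]]
  = (3)·((-3)(0) - (-3)(-1)) - (-5)·((5)(0) - (-3)(-4)) + (-2)·((5)(-1) - (-3)(-4))
  = (3)(-3) - (-5)(-12) + (-2)(-17)
  = -35
M₁₂ = det[[2, -5, -2]; [-2, -3, -3]; [-2, -1, 0]]
  = (2)·((-3)(0) - (-3)(-1)) - (-5)·((-2)(0) - (-3)(-2)) + (-2)·((-2)(-1) - (-3)(-2))
  = (2)(-3) - (-5)(-6) + (-2)(-4)
  = -28
M₁₃ = det[[2, 3, -2]; [-2, 5, -3]; [-2, -4, 0]]
  = (2)·((5)(0) - (-3)(-4)) - (3)·((-2)(0) - (-3)(-2)) + (-2)·((-2)(-4) - (5)(-2))
  = (2)(-12) - (3)(-6) + (-2)(18)
  = -42
M₁₄ = det[[2, 3, -5]; [-2, 5, -3]; [-2, -4, -1]]
  = (2)·((5)(-1) - (-3)(-4)) - (3)·((-2)(-1) - (-3)(-2)) + (-5)·((-2)(-4) - (5)(-2))
  = (2)(-17) - (3)(-4) + (-5)(18)
  = -112

det(A) = (-2)(-35) - (-1)(-28) + (-1)(-42) - (3)(-112) = 420

det(A) = 420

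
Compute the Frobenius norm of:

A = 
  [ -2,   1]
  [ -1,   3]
||A||_F = 3.873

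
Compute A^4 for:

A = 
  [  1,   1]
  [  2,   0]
A^4 = 
  [ 11,   5]
  [ 10,   6]

A² = A·A:
A²[1,1] = (1)(1) + (1)(2) = 3
A²[1,2] = (1)(1) + (1)(0) = 1
A²[2,1] = (2)(1) + (0)(2) = 2
A²[2,2] = (2)(1) + (0)(0) = 2
A² = 
  [  3,   1]
  [  2,   2]

A^3 = A^2·A:
A^3[1,1] = (3)(1) + (1)(2) = 5
A^3[1,2] = (3)(1) + (1)(0) = 3
A^3[2,1] = (2)(1) + (2)(2) = 6
A^3[2,2] = (2)(1) + (2)(0) = 2
A^3 = 
  [  5,   3]
  [  6,   2]

A^4 = A^3·A:
A^4[1,1] = (5)(1) + (3)(2) = 11
A^4[1,2] = (5)(1) + (3)(0) = 5
A^4[2,1] = (6)(1) + (2)(2) = 10
A^4[2,2] = (6)(1) + (2)(0) = 6
A^4 = 
  [ 11,   5]
  [ 10,   6]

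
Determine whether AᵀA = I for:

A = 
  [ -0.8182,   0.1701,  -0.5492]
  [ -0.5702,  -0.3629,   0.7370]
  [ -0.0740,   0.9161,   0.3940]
Yes

AᵀA = 
  [  1.0001,   0,   0]
  [  0,   0.9999,   0.0001]
  [  0,   0.0001,   1]
≈ I (equal to I up to the 4-dp rounding of the entries)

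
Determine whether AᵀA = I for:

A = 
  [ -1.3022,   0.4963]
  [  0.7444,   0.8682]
No

AᵀA = 
  [  2.2499,   0]
  [  0,   1.0001]
≠ I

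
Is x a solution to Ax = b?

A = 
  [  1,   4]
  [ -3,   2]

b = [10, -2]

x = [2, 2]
Yes

Ax = [10, -2] = b ✓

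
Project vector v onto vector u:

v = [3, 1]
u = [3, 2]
proj_u(v) = [33/13, 22/13]

v·u = (3)(3) + (1)(2) = 11
u·u = (3)² + (2)² = 13
proj_u(v) = (v·u / u·u) × u = (11/13) × u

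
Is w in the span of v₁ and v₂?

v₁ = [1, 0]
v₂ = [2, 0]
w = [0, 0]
Yes

Form the augmented matrix and row-reduce:
[v₁|v₂|w] = 
  [  1,   2,   0]
  [  0,   0,   0]
(already in echelon form — no row operations needed)

No row of the form [0 0 | nonzero], so the system is consistent. Back-substitution gives c₁ = 0, c₂ = 0: w = (0)·v₁ + (0)·v₂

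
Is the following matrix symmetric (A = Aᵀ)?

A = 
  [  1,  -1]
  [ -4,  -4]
No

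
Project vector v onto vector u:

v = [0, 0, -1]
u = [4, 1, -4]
v·u = (0)(4) + (0)(1) + (-1)(-4) = 4
u·u = (4)² + (1)² + (-4)² = 33
proj_u(v) = (v·u / u·u) × u = (4/33) × u

proj_u(v) = [16/33, 4/33, -16/33]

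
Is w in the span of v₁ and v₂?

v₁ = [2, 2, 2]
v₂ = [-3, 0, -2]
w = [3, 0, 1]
No

Form the augmented matrix and row-reduce:
[v₁|v₂|w] = 
  [  2,  -3,   3]
  [  2,   0,   0]
  [  2,  -2,   1]
R2 → R2 - (1)·R1
R3 → R3 - (1)·R1
R3 → R3 - (1/3)·R2
REF = 
  [  2,  -3,   3]
  [  0,   3,  -3]
  [  0,   0,  -1]

Row 3 reads [0 0 | -1], i.e. 0 = -1, so the system is inconsistent and w ∉ span{v₁, v₂}.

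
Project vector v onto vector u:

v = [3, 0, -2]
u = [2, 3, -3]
v·u = (3)(2) + (0)(3) + (-2)(-3) = 12
u·u = (2)² + (3)² + (-3)² = 22
proj_u(v) = (v·u / u·u) × u = (12/22) × u = (6/11) × u

proj_u(v) = [12/11, 18/11, -18/11]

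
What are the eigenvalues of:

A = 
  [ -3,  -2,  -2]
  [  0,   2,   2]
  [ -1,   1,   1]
λ = 0, √11, -√11  (≈ 0, 3.317, -3.317)

Characteristic polynomial: det(λI - A) = λ³ - 11λ
The constant term is 0, so λ = 0 is a root: p(λ) = λ(λ² - 11)
λ² - 11 = 0  ⇒  λ = (0 ± √((0)² - 4·(-11)))/2 = (0 ± √(44))/2
  = √11,  -√11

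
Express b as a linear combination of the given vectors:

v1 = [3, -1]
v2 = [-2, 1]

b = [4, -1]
c1 = 2, c2 = 1

b = 2·v1 + 1·v2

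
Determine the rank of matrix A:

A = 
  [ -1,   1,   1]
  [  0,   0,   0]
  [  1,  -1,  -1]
rank(A) = 1

Row reduce:
R3 → R3 + (1)·R1
REF = 
  [ -1,   1,   1]
  [  0,   0,   0]
  [  0,   0,   0]
Pivot columns: 1 → 1 pivot.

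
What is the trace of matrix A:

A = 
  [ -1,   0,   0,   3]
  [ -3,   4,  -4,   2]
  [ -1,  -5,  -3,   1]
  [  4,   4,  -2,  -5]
-5

tr(A) = -1 + 4 + -3 + -5 = -5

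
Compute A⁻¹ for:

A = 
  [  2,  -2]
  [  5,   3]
det(A) = (2)(3) - (-2)(5) = 16
For a 2×2 matrix, A⁻¹ = (1/det(A)) · [[d, -b], [-c, a]]
    = (1/16) · [[3, 2], [-5, 2]]

A⁻¹ = 
  [ 3/16,   1/8]
  [-5/16,   1/8]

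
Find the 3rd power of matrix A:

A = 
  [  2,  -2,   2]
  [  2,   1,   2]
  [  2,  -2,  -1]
A² = A·A:
A²[1,1] = (2)(2) + (-2)(2) + (2)(2) = 4
A²[1,2] = (2)(-2) + (-2)(1) + (2)(-2) = -10
A²[1,3] = (2)(2) + (-2)(2) + (2)(-1) = -2
A²[2,1] = (2)(2) + (1)(2) + (2)(2) = 10
A²[2,2] = (2)(-2) + (1)(1) + (2)(-2) = -7
A²[2,3] = (2)(2) + (1)(2) + (2)(-1) = 4
A²[3,1] = (2)(2) + (-2)(2) + (-1)(2) = -2
A²[3,2] = (2)(-2) + (-2)(1) + (-1)(-2) = -4
A²[3,3] = (2)(2) + (-2)(2) + (-1)(-1) = 1
A² = 
  [  4, -10,  -2]
  [ 10,  -7,   4]
  [ -2,  -4,   1]

A^3 = A^2·A:
A^3[1,1] = (4)(2) + (-10)(2) + (-2)(2) = -16
A^3[1,2] = (4)(-2) + (-10)(1) + (-2)(-2) = -14
A^3[1,3] = (4)(2) + (-10)(2) + (-2)(-1) = -10
A^3[2,1] = (10)(2) + (-7)(2) + (4)(2) = 14
A^3[2,2] = (10)(-2) + (-7)(1) + (4)(-2) = -35
A^3[2,3] = (10)(2) + (-7)(2) + (4)(-1) = 2
A^3[3,1] = (-2)(2) + (-4)(2) + (1)(2) = -10
A^3[3,2] = (-2)(-2) + (-4)(1) + (1)(-2) = -2
A^3[3,3] = (-2)(2) + (-4)(2) + (1)(-1) = -13
A^3 = 
  [-16, -14, -10]
  [ 14, -35,   2]
  [-10,  -2, -13]

Therefore
A^3 = 
  [-16, -14, -10]
  [ 14, -35,   2]
  [-10,  -2, -13]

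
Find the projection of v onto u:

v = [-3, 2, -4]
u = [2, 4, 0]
v·u = (-3)(2) + (2)(4) + (-4)(0) = 2
u·u = (2)² + (4)² + (0)² = 20
proj_u(v) = (v·u / u·u) × u = (2/20) × u = (1/10) × u

proj_u(v) = [1/5, 2/5, 0]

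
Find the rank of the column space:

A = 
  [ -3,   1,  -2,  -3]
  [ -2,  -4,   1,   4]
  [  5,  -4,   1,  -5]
dim(Col(A)) = 3

Row reduce:
R2 → R2 - (2/3)·R1
R3 → R3 + (5/3)·R1
R3 → R3 - (1/2)·R2
REF = 
  [   -3,     1,    -2,    -3]
  [    0, -14/3,   7/3,     6]
  [    0,     0,  -7/2,   -13]
Pivot columns: 1, 2, 3 → 3 pivots.
dim(Col(A)) = number of pivot columns = 3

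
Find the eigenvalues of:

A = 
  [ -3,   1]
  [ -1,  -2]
λ = (-5 + i√3)/2, (-5 - i√3)/2  (≈ -2.5 + 0.866i, -2.5 - 0.866i)

tr(A) = -5, det(A) = 7
Characteristic polynomial: λ² - tr(A)λ + det(A) = λ² + 5λ + 7
λ² + 5λ + 7 = 0  ⇒  λ = (-5 ± √((5)² - 4·(7)))/2 = (-5 ± √(-3))/2
  = (-5 + i√3)/2,  (-5 - i√3)/2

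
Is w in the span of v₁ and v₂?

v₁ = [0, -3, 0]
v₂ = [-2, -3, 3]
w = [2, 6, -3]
Yes

Form the augmented matrix and row-reduce:
[v₁|v₂|w] = 
  [  0,  -2,   2]
  [ -3,  -3,   6]
  [  0,   3,  -3]
Swap R1 ↔ R2
R3 → R3 + (3/2)·R2
REF = 
  [ -3,  -3,   6]
  [  0,  -2,   2]
  [  0,   0,   0]

No row of the form [0 0 | nonzero], so the system is consistent. Back-substitution gives c₁ = -1, c₂ = -1: w = (-1)·v₁ + (-1)·v₂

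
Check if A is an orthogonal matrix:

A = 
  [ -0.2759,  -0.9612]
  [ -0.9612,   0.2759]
Yes

AᵀA = 
  [  1,   0]
  [  0,   1]
≈ I (equal to I up to the 4-dp rounding of the entries)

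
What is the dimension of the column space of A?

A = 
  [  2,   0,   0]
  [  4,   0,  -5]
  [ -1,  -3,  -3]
Row reduce:
R2 → R2 - (2)·R1
R3 → R3 + (1/2)·R1
Swap R2 ↔ R3
REF = 
  [  2,   0,   0]
  [  0,  -3,  -3]
  [  0,   0,  -5]
Pivot columns: 1, 2, 3 → 3 pivots.
dim(Col(A)) = number of pivot columns = 3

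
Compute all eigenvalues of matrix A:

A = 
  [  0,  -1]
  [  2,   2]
tr(A) = 2, det(A) = 2
Characteristic polynomial: λ² - tr(A)λ + det(A) = λ² - 2λ + 2
λ² - 2λ + 2 = 0  ⇒  λ = (2 ± √((-2)² - 4·(2)))/2 = (2 ± √(-4))/2
  = 1 + i,  1 - i

λ = 1 + i, 1 - i  (≈ 1 + 1i, 1 - 1i)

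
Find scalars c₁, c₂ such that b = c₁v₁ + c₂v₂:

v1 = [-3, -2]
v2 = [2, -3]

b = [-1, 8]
c1 = -1, c2 = -2

b = -1·v1 + -2·v2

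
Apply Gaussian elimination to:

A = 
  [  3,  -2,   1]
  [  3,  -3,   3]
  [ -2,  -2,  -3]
Row operations:
R2 → R2 - (1)·R1
R3 → R3 + (2/3)·R1
R3 → R3 - (10/3)·R2

Resulting echelon form:
REF = 
  [  3,  -2,   1]
  [  0,  -1,   2]
  [  0,   0,  -9]

Rank = 3 (number of non-zero pivot rows).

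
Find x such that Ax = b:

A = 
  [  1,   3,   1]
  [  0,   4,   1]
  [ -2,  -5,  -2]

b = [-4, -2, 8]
x = [-2, 0, -2]

Row reduce the augmented matrix [A|b]:
R3 → R3 + (2)·R1
R3 → R3 - (1/4)·R2
REF = 
  [   1,    3,    1,   -4]
  [   0,    4,    1,   -2]
  [   0,    0, -1/4,  1/2]

Back-substitution:
x₃ = (1/2) / (-1/4) = -2
x₂ = (-2 - (1)(-2)) / 4 = 0
x₁ = (-4 - (3)(0) - (1)(-2)) / 1 = -2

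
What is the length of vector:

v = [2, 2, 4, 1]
5

||v||₂ = √((2)² + (2)² + (4)² + (1)²) = √25 = 5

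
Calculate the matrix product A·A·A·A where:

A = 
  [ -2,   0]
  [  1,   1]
A² = A·A:
A²[1,1] = (-2)(-2) + (0)(1) = 4
A²[1,2] = (-2)(0) + (0)(1) = 0
A²[2,1] = (1)(-2) + (1)(1) = -1
A²[2,2] = (1)(0) + (1)(1) = 1
A² = 
  [  4,   0]
  [ -1,   1]

A^3 = A^2·A:
A^3[1,1] = (4)(-2) + (0)(1) = -8
A^3[1,2] = (4)(0) + (0)(1) = 0
A^3[2,1] = (-1)(-2) + (1)(1) = 3
A^3[2,2] = (-1)(0) + (1)(1) = 1
A^3 = 
  [ -8,   0]
  [  3,   1]

A^4 = A^3·A:
A^4[1,1] = (-8)(-2) + (0)(1) = 16
A^4[1,2] = (-8)(0) + (0)(1) = 0
A^4[2,1] = (3)(-2) + (1)(1) = -5
A^4[2,2] = (3)(0) + (1)(1) = 1
A^4 = 
  [ 16,   0]
  [ -5,   1]

Therefore
A^4 = 
  [ 16,   0]
  [ -5,   1]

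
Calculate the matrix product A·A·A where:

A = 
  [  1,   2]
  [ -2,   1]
A^3 = 
  [-11,  -2]
  [  2, -11]

A² = A·A:
A²[1,1] = (1)(1) + (2)(-2) = -3
A²[1,2] = (1)(2) + (2)(1) = 4
A²[2,1] = (-2)(1) + (1)(-2) = -4
A²[2,2] = (-2)(2) + (1)(1) = -3
A² = 
  [ -3,   4]
  [ -4,  -3]

A^3 = A^2·A:
A^3[1,1] = (-3)(1) + (4)(-2) = -11
A^3[1,2] = (-3)(2) + (4)(1) = -2
A^3[2,1] = (-4)(1) + (-3)(-2) = 2
A^3[2,2] = (-4)(2) + (-3)(1) = -11
A^3 = 
  [-11,  -2]
  [  2, -11]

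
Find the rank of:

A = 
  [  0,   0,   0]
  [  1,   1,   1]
rank(A) = 1

Row reduce:
Swap R1 ↔ R2
REF = 
  [  1,   1,   1]
  [  0,   0,   0]
Pivot columns: 1 → 1 pivot.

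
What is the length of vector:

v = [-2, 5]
5.385

||v||₂ = √((-2)² + (5)²) = √29 = 5.385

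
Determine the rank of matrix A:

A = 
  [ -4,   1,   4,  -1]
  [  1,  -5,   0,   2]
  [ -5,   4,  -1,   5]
rank(A) = 3

Row reduce:
R2 → R2 + (1/4)·R1
R3 → R3 - (5/4)·R1
R3 → R3 + (11/19)·R2
REF = 
  [     -4,       1,       4,      -1]
  [      0,   -19/4,       1,     7/4]
  [      0,       0, -103/19,  138/19]
Pivot columns: 1, 2, 3 → 3 pivots.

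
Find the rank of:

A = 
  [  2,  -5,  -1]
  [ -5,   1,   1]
rank(A) = 2

Row reduce:
R2 → R2 + (5/2)·R1
REF = 
  [    2,    -5,    -1]
  [    0, -23/2,  -3/2]
Pivot columns: 1, 2 → 2 pivots.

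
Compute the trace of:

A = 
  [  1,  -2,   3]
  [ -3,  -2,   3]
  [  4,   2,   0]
-1

tr(A) = 1 + -2 + 0 = -1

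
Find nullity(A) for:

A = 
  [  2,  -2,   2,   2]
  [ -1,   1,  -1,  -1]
nullity(A) = 3

Row reduce:
R2 → R2 + (1/2)·R1
REF = 
  [  2,  -2,   2,   2]
  [  0,   0,   0,   0]
Pivot columns: 1 → 1 pivot.
rank(A) = 1, so nullity(A) = 4 - 1 = 3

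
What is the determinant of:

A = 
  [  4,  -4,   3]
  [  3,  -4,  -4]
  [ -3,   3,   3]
-21

Cofactor expansion along row 1:
det(A) = (4)·((-4)(3) - (-4)(3)) - (-4)·((3)(3) - (-4)(-3)) + (3)·((3)(3) - (-4)(-3))
  = (4)(0) - (-4)(-3) + (3)(-3)
  = -21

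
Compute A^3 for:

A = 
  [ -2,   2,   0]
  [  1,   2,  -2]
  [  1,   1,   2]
A^3 = 
  [-16,   8,  -8]
  [  0,  -4, -24]
  [  6,  16,  -8]

A² = A·A:
A²[1,1] = (-2)(-2) + (2)(1) + (0)(1) = 6
A²[1,2] = (-2)(2) + (2)(2) + (0)(1) = 0
A²[1,3] = (-2)(0) + (2)(-2) + (0)(2) = -4
A²[2,1] = (1)(-2) + (2)(1) + (-2)(1) = -2
A²[2,2] = (1)(2) + (2)(2) + (-2)(1) = 4
A²[2,3] = (1)(0) + (2)(-2) + (-2)(2) = -8
A²[3,1] = (1)(-2) + (1)(1) + (2)(1) = 1
A²[3,2] = (1)(2) + (1)(2) + (2)(1) = 6
A²[3,3] = (1)(0) + (1)(-2) + (2)(2) = 2
A² = 
  [  6,   0,  -4]
  [ -2,   4,  -8]
  [  1,   6,   2]

A^3 = A^2·A:
A^3[1,1] = (6)(-2) + (0)(1) + (-4)(1) = -16
A^3[1,2] = (6)(2) + (0)(2) + (-4)(1) = 8
A^3[1,3] = (6)(0) + (0)(-2) + (-4)(2) = -8
A^3[2,1] = (-2)(-2) + (4)(1) + (-8)(1) = 0
A^3[2,2] = (-2)(2) + (4)(2) + (-8)(1) = -4
A^3[2,3] = (-2)(0) + (4)(-2) + (-8)(2) = -24
A^3[3,1] = (1)(-2) + (6)(1) + (2)(1) = 6
A^3[3,2] = (1)(2) + (6)(2) + (2)(1) = 16
A^3[3,3] = (1)(0) + (6)(-2) + (2)(2) = -8
A^3 = 
  [-16,   8,  -8]
  [  0,  -4, -24]
  [  6,  16,  -8]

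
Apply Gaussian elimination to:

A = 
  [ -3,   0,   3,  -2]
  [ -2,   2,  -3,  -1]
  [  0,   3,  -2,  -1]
Row operations:
R2 → R2 - (2/3)·R1
R3 → R3 - (3/2)·R2

Resulting echelon form:
REF = 
  [  -3,    0,    3,   -2]
  [   0,    2,   -5,  1/3]
  [   0,    0, 11/2, -3/2]

Rank = 3 (number of non-zero pivot rows).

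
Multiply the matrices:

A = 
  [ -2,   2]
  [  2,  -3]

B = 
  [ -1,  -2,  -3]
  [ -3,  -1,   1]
AB = 
  [ -4,   2,   8]
  [  7,  -1,  -9]

A is 2×2 and B is 2×3, so AB is 2×3. Each entry is (row of A)·(column of B):
AB[1,1] = (-2)(-1) + (2)(-3) = -4
AB[1,2] = (-2)(-2) + (2)(-1) = 2
AB[1,3] = (-2)(-3) + (2)(1) = 8
AB[2,1] = (2)(-1) + (-3)(-3) = 7
AB[2,2] = (2)(-2) + (-3)(-1) = -1
AB[2,3] = (2)(-3) + (-3)(1) = -9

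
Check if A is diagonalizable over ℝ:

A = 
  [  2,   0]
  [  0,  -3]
Yes

tr(A) = -1, det(A) = -6
Characteristic polynomial: λ² - tr(A)λ + det(A) = λ² + λ - 6
λ² + λ - 6 = (λ + 3)(λ - 2)
Eigenvalues: 2, -3
λ=-3: alg. mult. = 1, geom. mult. = 2 - rank(A - (-3)I) = 2 - 1 = 1
λ=2: alg. mult. = 1, geom. mult. = 2 - rank(A - (2)I) = 2 - 1 = 1
Sum of geometric multiplicities equals n, so A has n independent eigenvectors.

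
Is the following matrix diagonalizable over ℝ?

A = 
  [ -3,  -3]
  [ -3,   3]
Yes

tr(A) = 0, det(A) = -18
Characteristic polynomial: λ² - tr(A)λ + det(A) = λ² - 18
λ² - 18 = 0  ⇒  λ = (0 ± √((0)² - 4·(-18)))/2 = (0 ± √(72))/2
  = 3√2,  -3√2
Eigenvalues: 3√2, -3√2  (≈ 4.243, -4.243)
The two irrational eigenvalues are distinct (simple), so each has alg. mult. = geom. mult. = 1.
Sum of geometric multiplicities equals n, so A has n independent eigenvectors.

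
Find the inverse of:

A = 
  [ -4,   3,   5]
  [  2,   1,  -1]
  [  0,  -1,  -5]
det(A) = (-4)·((1)(-5) - (-1)(-1)) - (3)·((2)(-5) - (-1)(0)) + (5)·((2)(-1) - (1)(0))
  = (-4)(-6) - (3)(-10) + (5)(-2)
  = 44
det(A) = 44 ≠ 0, so A is invertible.

Cofactors Cᵢⱼ = (-1)ⁱ⁺ʲ·Mᵢⱼ:
C = 
  [ -6,  10,  -2]
  [ 10,  20,  -4]
  [ -8,   6, -10]

adj(A) = Cᵀ:
adj(A) = 
  [ -6,  10,  -8]
  [ 10,  20,   6]
  [ -2,  -4, -10]

A⁻¹ = (1/44) · adj(A):
A⁻¹ = 
  [-3/22,  5/22, -2/11]
  [ 5/22,  5/11,  3/22]
  [-1/22, -1/11, -5/22]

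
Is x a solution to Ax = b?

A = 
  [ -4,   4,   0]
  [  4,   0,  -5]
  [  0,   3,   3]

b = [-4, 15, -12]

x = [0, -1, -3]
Yes

Ax = [-4, 15, -12] = b ✓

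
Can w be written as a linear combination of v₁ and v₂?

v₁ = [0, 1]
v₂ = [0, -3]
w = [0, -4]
Yes

Form the augmented matrix and row-reduce:
[v₁|v₂|w] = 
  [  0,   0,   0]
  [  1,  -3,  -4]
Swap R1 ↔ R2
REF = 
  [  1,  -3,  -4]
  [  0,   0,   0]

No row of the form [0 0 | nonzero], so the system is consistent. Back-substitution gives c₁ = -4, c₂ = 0: w = (-4)·v₁ + (0)·v₂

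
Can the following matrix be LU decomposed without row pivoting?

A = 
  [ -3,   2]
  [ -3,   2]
Yes.
A[1,1] = -3 ≠ 0, so Gaussian elimination proceeds without a row swap: multiplier ℓ₂₁ = (-3)/(-3) = 1, and U[2,2] = 2 - (1)(2) = 0.
L = 
  [  1,   0]
  [  1,   1]
U = 
  [ -3,   2]
  [  0,   0]
Check row 2 of LU: [(1)(-3), (1)(2) + 0] = [-3, 2] = row 2 of A ✓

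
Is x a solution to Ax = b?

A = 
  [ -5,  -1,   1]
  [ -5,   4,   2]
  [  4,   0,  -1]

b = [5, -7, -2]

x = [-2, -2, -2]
No

Ax = [10, -2, -6] ≠ b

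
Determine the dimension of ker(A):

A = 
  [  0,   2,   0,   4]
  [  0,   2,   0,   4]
nullity(A) = 3

Row reduce:
R2 → R2 - (1)·R1
REF = 
  [  0,   2,   0,   4]
  [  0,   0,   0,   0]
Pivot columns: 2 → 1 pivot.
rank(A) = 1, so nullity(A) = 4 - 1 = 3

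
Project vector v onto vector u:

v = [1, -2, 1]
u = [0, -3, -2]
v·u = (1)(0) + (-2)(-3) + (1)(-2) = 4
u·u = (0)² + (-3)² + (-2)² = 13
proj_u(v) = (v·u / u·u) × u = (4/13) × u

proj_u(v) = [0, -12/13, -8/13]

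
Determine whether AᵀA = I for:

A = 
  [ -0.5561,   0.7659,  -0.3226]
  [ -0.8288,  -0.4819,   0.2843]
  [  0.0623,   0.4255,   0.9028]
Yes

AᵀA = 
  [  1,   0,   0]
  [  0,   0.9999,   0.0001]
  [  0,   0.0001,   0.9999]
≈ I (equal to I up to the 4-dp rounding of the entries)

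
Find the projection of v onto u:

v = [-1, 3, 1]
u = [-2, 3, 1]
proj_u(v) = [-12/7, 18/7, 6/7]

v·u = (-1)(-2) + (3)(3) + (1)(1) = 12
u·u = (-2)² + (3)² + (1)² = 14
proj_u(v) = (v·u / u·u) × u = (12/14) × u = (6/7) × u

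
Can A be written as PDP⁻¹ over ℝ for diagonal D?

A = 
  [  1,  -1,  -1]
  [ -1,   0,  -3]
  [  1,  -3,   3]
Yes

Characteristic polynomial: det(λI - A) = λ³ - 4λ² - 6λ + 12
Testing integer divisors of the constant term: p(-2) = 0, so (λ + 2) is a factor:
p(λ) = (λ + 2)(λ² - 6λ + 6)
λ² - 6λ + 6 = 0  ⇒  λ = (6 ± √((-6)² - 4·(6)))/2 = (6 ± √(12))/2
  = 3 + √3,  3 - √3
Eigenvalues: -2, 3 + √3, 3 - √3  (≈ -2, 4.732, 1.268)
The two irrational eigenvalues are distinct (simple), so each has alg. mult. = geom. mult. = 1.
λ=-2: alg. mult. = 1, geom. mult. = 3 - rank(A - (-2)I) = 3 - 2 = 1
Sum of geometric multiplicities equals n, so A has n independent eigenvectors.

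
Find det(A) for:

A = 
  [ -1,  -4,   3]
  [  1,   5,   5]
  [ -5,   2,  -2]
Cofactor expansion along row 1:
det(A) = (-1)·((5)(-2) - (5)(2)) - (-4)·((1)(-2) - (5)(-5)) + (3)·((1)(2) - (5)(-5))
  = (-1)(-20) - (-4)(23) + (3)(27)
  = 193

det(A) = 193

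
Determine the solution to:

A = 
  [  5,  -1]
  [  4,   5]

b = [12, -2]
x = [2, -2]

Row reduce the augmented matrix [A|b]:
R2 → R2 - (4/5)·R1
REF = 
  [    5,    -1,    12]
  [    0,  29/5, -58/5]

Back-substitution:
x₂ = (-58/5) / (29/5) = -2
x₁ = (12 - (-1)(-2)) / 5 = 2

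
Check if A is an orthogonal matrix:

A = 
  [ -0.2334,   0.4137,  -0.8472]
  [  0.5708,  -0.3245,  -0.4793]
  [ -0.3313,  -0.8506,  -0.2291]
No

AᵀA = 
  [  0.4900,   0,   0.0001]
  [  0,   1,  -0.0001]
  [  0.0001,  -0.0001,   1]
≠ I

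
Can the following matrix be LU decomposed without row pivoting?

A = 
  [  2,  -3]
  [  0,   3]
Yes.
A[1,1] = 2 ≠ 0, so Gaussian elimination proceeds without a row swap: multiplier ℓ₂₁ = (0)/(2) = 0, and U[2,2] = 3 - (0)(-3) = 3.
L = 
  [  1,   0]
  [  0,   1]
U = 
  [  2,  -3]
  [  0,   3]
Check row 2 of LU: [(0)(2), (0)(-3) + 3] = [0, 3] = row 2 of A ✓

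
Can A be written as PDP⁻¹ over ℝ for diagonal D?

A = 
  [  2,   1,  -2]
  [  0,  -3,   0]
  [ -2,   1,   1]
Yes

Characteristic polynomial: det(λI - A) = λ³ - 11λ - 6
Testing integer divisors of the constant term: p(-3) = 0, so (λ + 3) is a factor:
p(λ) = (λ + 3)(λ² - 3λ - 2)
λ² - 3λ - 2 = 0  ⇒  λ = (3 ± √((-3)² - 4·(-2)))/2 = (3 ± √(17))/2
  = (3 + √17)/2,  (3 - √17)/2
Eigenvalues: -3, (3 + √17)/2, (3 - √17)/2  (≈ -3, 3.562, -0.5616)
The two irrational eigenvalues are distinct (simple), so each has alg. mult. = geom. mult. = 1.
λ=-3: alg. mult. = 1, geom. mult. = 3 - rank(A - (-3)I) = 3 - 2 = 1
Sum of geometric multiplicities equals n, so A has n independent eigenvectors.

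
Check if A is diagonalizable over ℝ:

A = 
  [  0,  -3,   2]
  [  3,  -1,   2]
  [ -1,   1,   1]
No

Characteristic polynomial: det(λI - A) = λ³ + 8λ - 19
By the rational root theorem any rational root is an integer dividing 19; none of those is a root, so p(λ) has no rational roots and hence (being an irreducible cubic) no repeated roots.
Discriminant of the cubic: Δ = -11795
Δ < 0 ⇒ one real eigenvalue and a complex-conjugate pair: λ ≈ -0.8645 + 3.2i, -0.8645 - 3.2i, 1.729
Has complex eigenvalues (not diagonalizable over ℝ).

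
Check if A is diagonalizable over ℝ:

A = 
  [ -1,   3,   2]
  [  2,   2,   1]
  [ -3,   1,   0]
No

Characteristic polynomial: det(λI - A) = λ³ - λ² - 3λ - 8
By the rational root theorem any rational root is an integer dividing 8; none of those is a root, so p(λ) has no rational roots and hence (being an irreducible cubic) no repeated roots.
Discriminant of the cubic: Δ = -2075
Δ < 0 ⇒ one real eigenvalue and a complex-conjugate pair: λ ≈ 2.943, -0.9715 + 1.332i, -0.9715 - 1.332i
Has complex eigenvalues (not diagonalizable over ℝ).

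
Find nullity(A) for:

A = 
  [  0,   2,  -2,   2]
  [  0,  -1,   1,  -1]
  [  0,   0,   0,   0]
nullity(A) = 3

Row reduce:
R2 → R2 + (1/2)·R1
REF = 
  [  0,   2,  -2,   2]
  [  0,   0,   0,   0]
  [  0,   0,   0,   0]
Pivot columns: 2 → 1 pivot.
rank(A) = 1, so nullity(A) = 4 - 1 = 3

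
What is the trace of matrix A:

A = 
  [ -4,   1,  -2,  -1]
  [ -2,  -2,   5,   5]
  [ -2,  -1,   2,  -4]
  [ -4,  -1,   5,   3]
-1

tr(A) = -4 + -2 + 2 + 3 = -1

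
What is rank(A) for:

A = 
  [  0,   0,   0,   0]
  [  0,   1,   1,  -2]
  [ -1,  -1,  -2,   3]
Row reduce:
Swap R1 ↔ R3
REF = 
  [ -1,  -1,  -2,   3]
  [  0,   1,   1,  -2]
  [  0,   0,   0,   0]
Pivot columns: 1, 2 → 2 pivots.

rank(A) = 2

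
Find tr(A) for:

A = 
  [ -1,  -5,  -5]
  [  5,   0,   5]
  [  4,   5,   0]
-1

tr(A) = -1 + 0 + 0 = -1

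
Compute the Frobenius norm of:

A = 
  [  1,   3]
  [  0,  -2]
||A||_F = 3.742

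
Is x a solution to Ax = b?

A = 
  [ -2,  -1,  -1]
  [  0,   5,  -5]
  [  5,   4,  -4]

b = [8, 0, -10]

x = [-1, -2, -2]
No

Ax = [6, 0, -5] ≠ b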